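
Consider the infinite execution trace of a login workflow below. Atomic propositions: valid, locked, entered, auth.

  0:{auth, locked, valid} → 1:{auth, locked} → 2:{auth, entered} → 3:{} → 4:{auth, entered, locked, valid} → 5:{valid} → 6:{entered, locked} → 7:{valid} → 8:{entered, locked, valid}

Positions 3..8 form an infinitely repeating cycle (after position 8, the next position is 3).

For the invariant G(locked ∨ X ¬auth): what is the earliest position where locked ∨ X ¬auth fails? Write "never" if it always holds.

3

Check locked ∨ X ¬auth at each position in order: 0 ✓, 1 ✓, 2 ✓.
At position 3 the labels are {} and the next position 4 has {auth, entered, locked, valid}, so locked ∨ X ¬auth is false there. This is the first violation.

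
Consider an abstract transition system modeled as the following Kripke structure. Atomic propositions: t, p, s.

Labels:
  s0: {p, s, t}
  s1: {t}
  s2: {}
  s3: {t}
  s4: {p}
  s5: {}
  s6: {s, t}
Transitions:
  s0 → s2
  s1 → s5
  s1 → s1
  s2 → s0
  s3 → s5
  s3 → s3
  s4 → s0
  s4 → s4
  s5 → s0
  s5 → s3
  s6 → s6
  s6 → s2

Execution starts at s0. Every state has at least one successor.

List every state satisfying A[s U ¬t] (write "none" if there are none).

{s0, s2, s4, s5}

States satisfying s: {s0, s6}.
States satisfying ¬t: {s2, s4, s5}.
States satisfying A[s U ¬t]: {s0, s2, s4, s5}.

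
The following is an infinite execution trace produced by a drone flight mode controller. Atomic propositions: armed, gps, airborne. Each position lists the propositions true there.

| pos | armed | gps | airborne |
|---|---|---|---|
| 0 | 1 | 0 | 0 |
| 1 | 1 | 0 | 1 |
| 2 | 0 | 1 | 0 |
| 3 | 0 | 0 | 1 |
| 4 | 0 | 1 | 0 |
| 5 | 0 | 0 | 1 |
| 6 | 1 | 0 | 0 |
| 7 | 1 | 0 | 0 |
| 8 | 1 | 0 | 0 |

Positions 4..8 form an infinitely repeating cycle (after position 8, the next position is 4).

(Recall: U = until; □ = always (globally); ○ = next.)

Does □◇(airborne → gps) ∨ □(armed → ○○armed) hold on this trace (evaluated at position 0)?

◇(airborne → gps) holds at every position 0..8, and those are all positions ever visited, so □◇(airborne → gps) holds.
armed → ○○armed must hold at every position from 0 onward. It fails at position 0, so □(armed → ○○armed) is false.
Positions where armed holds: 0, 1, 6, 7, 8.
Check ○○armed at each: 0→fails, 1→fails, 6→ok, 7→fails, 8→fails.
At position 0: □◇(airborne → gps) is true; □(armed → ○○armed) is false; so □◇(airborne → gps) ∨ □(armed → ○○armed) is true.

Holds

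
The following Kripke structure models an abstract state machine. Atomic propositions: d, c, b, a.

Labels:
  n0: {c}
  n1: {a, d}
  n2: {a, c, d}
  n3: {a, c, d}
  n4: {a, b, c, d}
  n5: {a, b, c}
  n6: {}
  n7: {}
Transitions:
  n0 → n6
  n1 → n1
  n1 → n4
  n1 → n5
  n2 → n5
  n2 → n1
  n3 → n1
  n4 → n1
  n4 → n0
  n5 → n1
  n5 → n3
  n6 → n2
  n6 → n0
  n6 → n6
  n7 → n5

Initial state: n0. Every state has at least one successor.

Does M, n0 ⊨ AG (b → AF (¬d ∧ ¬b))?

Violated

States satisfying b → AF (¬d ∧ ¬b): {n0, n1, n2, n3, n6, n7}.
States satisfying AG (b → AF (¬d ∧ ¬b)): ∅.
n4 is reachable from n0 and violates b → AF (¬d ∧ ¬b), so AG fails at n0.
n0 ∉ Sat(AG (b → AF (¬d ∧ ¬b))).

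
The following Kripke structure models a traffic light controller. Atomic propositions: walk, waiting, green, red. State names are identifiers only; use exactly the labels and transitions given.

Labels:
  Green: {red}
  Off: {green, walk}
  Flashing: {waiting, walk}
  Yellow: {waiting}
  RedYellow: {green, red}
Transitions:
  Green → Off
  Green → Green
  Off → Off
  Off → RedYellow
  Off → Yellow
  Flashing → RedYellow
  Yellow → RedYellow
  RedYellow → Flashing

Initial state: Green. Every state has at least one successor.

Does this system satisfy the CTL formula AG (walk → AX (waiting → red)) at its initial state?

Does not hold

States satisfying walk → AX (waiting → red): {Green, Flashing, Yellow, RedYellow}.
States satisfying AG (walk → AX (waiting → red)): {Flashing, Yellow, RedYellow}.
Off is reachable from Green and violates walk → AX (waiting → red), so AG fails at Green.
Green ∉ Sat(AG (walk → AX (waiting → red))).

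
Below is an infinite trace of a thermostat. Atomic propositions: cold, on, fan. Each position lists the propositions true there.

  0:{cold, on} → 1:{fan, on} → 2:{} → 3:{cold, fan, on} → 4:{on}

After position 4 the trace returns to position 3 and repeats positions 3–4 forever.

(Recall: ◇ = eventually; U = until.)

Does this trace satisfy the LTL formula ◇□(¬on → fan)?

□(¬on → fan) holds at position 3, which is reachable from 0, so ◇□(¬on → fan) holds.

Yes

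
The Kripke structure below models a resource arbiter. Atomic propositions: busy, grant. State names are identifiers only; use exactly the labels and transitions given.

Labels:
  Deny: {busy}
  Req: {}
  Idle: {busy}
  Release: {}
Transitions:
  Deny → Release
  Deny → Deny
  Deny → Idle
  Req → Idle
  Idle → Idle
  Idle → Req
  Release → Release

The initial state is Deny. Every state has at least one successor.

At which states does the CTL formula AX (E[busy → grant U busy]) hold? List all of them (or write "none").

{Req, Idle}

States satisfying E[busy → grant U busy]: {Deny, Req, Idle}.
States satisfying AX (E[busy → grant U busy]): {Req, Idle}.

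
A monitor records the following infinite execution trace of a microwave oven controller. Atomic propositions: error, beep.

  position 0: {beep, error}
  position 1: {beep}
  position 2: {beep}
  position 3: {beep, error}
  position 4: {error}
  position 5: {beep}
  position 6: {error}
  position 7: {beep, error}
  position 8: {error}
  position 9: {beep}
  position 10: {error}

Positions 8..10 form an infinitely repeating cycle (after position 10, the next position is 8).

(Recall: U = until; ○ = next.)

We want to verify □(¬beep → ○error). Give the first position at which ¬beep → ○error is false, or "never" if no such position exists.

Check ¬beep → ○error at each position in order: 0 ✓, 1 ✓, 2 ✓, 3 ✓.
At position 4 the labels are {error} and the next position 5 has {beep}, so ¬beep → ○error is false there. This is the first violation.

4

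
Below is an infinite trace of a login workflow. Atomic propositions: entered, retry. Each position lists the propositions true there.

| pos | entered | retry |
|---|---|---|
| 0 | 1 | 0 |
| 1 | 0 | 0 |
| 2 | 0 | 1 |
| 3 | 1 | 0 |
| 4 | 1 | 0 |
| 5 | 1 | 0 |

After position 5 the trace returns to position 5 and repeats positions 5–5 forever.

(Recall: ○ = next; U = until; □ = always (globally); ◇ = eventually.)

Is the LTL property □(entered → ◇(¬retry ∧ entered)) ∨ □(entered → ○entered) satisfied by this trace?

Yes

entered → ◇(¬retry ∧ entered) holds at every position 0..5, and those are all positions ever visited, so □(entered → ◇(¬retry ∧ entered)) holds.
Positions where entered holds: 0, 3, 4, 5.
Check ◇(¬retry ∧ entered) at each: 0→ok, 3→ok, 4→ok, 5→ok.
entered → ○entered must hold at every position from 0 onward. It fails at position 0, so □(entered → ○entered) is false.
Positions where entered holds: 0, 3, 4, 5.
Check ○entered at each: 0→fails, 3→ok, 4→ok, 5→ok.
At position 0: □(entered → ◇(¬retry ∧ entered)) is true; □(entered → ○entered) is false; so □(entered → ◇(¬retry ∧ entered)) ∨ □(entered → ○entered) is true.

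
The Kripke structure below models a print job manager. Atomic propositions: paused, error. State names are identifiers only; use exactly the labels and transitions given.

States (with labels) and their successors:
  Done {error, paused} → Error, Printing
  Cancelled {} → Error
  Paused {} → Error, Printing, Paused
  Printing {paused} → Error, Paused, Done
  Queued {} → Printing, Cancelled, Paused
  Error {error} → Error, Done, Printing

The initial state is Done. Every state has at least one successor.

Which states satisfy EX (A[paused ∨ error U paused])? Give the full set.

States satisfying A[paused ∨ error U paused]: {Done, Printing}.
States satisfying EX (A[paused ∨ error U paused]): {Done, Paused, Printing, Queued, Error}.

{Done, Paused, Printing, Queued, Error}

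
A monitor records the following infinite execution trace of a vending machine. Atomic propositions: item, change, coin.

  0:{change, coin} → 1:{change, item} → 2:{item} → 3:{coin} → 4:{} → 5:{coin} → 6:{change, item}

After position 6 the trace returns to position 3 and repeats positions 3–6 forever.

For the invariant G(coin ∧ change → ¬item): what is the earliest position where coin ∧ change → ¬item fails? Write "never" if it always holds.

never

coin ∧ change → ¬item holds at every position 0..6, and those are all the positions the trace ever visits, so the invariant G(coin ∧ change → ¬item) is never violated.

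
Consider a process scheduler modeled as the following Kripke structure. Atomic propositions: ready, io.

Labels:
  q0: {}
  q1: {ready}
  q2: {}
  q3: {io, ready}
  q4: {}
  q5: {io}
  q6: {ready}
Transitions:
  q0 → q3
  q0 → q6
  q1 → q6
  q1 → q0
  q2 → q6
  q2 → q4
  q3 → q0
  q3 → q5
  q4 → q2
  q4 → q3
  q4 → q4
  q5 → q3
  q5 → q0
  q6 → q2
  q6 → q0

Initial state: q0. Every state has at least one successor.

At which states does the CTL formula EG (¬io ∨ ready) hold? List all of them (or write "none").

States satisfying ¬io ∨ ready: {q0, q1, q2, q3, q4, q6}.
States satisfying EG (¬io ∨ ready): {q0, q1, q2, q3, q4, q6}.

{q0, q1, q2, q3, q4, q6}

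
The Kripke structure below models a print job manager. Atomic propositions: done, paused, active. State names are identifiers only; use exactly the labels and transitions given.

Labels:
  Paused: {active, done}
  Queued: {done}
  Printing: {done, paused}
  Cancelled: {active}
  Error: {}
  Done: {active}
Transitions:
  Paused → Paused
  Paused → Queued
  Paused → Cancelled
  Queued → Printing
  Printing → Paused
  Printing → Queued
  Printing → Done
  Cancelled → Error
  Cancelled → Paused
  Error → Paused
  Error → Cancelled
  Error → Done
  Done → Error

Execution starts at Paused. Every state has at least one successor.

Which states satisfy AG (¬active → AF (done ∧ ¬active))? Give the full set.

none

States satisfying ¬active → AF (done ∧ ¬active): {Paused, Queued, Printing, Cancelled, Done}.
States satisfying AG (¬active → AF (done ∧ ¬active)): ∅.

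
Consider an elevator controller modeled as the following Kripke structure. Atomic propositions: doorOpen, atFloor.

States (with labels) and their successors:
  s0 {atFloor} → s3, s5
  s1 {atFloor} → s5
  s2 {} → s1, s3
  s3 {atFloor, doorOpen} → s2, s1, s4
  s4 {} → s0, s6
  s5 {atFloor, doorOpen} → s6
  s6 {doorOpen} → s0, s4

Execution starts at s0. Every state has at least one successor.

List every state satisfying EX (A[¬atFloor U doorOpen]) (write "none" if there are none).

States satisfying A[¬atFloor U doorOpen]: {s3, s5, s6}.
States satisfying EX (A[¬atFloor U doorOpen]): {s0, s1, s2, s4, s5}.

{s0, s1, s2, s4, s5}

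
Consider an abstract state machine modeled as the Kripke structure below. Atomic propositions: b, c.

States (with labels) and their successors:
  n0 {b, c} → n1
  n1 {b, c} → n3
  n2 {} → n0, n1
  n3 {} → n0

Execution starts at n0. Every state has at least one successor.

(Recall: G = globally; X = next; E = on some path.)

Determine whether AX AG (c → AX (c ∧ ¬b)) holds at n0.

Violated

States satisfying AG (c → AX (c ∧ ¬b)): ∅.
States satisfying AX AG (c → AX (c ∧ ¬b)): ∅.
n0 ∉ Sat(AX AG (c → AX (c ∧ ¬b))).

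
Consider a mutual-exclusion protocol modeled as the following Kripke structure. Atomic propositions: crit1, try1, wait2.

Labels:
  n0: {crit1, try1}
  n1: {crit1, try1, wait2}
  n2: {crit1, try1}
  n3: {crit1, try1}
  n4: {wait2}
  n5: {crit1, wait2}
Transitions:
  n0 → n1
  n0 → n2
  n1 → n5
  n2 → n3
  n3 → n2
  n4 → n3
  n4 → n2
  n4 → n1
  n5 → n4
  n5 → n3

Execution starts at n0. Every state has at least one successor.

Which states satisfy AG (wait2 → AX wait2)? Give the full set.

{n2, n3}

States satisfying wait2 → AX wait2: {n0, n1, n2, n3}.
States satisfying AG (wait2 → AX wait2): {n2, n3}.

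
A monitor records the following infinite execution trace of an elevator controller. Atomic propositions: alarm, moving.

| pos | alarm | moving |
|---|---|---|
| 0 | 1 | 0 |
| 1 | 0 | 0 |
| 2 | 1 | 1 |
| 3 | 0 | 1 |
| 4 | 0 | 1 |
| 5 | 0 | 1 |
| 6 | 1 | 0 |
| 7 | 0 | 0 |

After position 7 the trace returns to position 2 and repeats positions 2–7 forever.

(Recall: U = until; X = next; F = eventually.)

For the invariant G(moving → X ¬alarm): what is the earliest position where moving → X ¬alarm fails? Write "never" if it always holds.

5

Check moving → X ¬alarm at each position in order: 0 ✓, 1 ✓, 2 ✓, 3 ✓, 4 ✓.
At position 5 the labels are {moving} and the next position 6 has {alarm}, so moving → X ¬alarm is false there. This is the first violation.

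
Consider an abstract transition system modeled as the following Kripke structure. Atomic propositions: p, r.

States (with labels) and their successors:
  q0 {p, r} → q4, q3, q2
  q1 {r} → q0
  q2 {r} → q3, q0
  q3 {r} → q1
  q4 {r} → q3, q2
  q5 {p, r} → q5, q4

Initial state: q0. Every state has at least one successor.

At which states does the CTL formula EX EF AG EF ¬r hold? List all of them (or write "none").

none

States satisfying EF AG EF ¬r: ∅.
States satisfying EX EF AG EF ¬r: ∅.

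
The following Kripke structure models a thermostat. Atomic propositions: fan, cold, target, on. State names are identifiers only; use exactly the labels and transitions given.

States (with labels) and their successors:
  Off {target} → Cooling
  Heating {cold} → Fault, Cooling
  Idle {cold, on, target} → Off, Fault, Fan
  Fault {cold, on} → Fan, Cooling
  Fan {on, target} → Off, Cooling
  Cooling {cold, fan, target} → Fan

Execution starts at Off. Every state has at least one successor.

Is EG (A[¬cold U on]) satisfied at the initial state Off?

States satisfying A[¬cold U on]: {Idle, Fault, Fan}.
States satisfying EG (A[¬cold U on]): ∅.
No suitable path/successor from Off witnesses the formula.
Off ∉ Sat(EG (A[¬cold U on])).

Does not hold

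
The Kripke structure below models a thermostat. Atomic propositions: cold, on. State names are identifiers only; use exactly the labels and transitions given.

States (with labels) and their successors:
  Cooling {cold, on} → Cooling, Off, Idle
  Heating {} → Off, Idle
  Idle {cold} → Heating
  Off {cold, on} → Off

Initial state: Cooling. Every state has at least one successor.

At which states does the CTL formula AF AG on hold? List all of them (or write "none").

States satisfying AG on: {Off}.
States satisfying AF AG on: {Off}.

{Off}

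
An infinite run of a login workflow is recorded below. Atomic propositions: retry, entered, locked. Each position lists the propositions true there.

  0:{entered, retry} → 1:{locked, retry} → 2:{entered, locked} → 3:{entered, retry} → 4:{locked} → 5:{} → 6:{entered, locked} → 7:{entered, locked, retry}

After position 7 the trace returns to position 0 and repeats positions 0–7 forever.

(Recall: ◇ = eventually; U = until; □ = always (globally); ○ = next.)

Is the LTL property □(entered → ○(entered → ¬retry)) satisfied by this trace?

entered → ○(entered → ¬retry) must hold at every position from 0 onward. It fails at position 2, so □(entered → ○(entered → ¬retry)) is false.
Positions where entered holds: 0, 2, 3, 6, 7.
Check ○(entered → ¬retry) at each: 0→ok, 2→fails, 3→ok, 6→fails, 7→fails.

Does not hold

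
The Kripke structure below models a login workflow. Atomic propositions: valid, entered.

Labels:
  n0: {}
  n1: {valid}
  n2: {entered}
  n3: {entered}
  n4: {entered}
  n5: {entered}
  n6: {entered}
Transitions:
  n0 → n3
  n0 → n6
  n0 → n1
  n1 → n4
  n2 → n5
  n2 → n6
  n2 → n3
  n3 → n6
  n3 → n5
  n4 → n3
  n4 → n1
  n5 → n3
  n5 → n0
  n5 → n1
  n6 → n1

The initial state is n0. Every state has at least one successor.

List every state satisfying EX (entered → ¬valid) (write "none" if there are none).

States satisfying entered → ¬valid: {n0, n1, n2, n3, n4, n5, n6}.
States satisfying EX (entered → ¬valid): {n0, n1, n2, n3, n4, n5, n6}.

{n0, n1, n2, n3, n4, n5, n6}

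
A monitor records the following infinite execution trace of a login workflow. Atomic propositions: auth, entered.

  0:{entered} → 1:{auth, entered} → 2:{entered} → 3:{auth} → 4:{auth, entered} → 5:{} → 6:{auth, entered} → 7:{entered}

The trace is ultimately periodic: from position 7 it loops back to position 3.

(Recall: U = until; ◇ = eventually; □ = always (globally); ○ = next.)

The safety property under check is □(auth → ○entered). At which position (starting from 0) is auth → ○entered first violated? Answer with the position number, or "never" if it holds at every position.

4

Check auth → ○entered at each position in order: 0 ✓, 1 ✓, 2 ✓, 3 ✓.
At position 4 the labels are {auth, entered} and the next position 5 has {}, so auth → ○entered is false there. This is the first violation.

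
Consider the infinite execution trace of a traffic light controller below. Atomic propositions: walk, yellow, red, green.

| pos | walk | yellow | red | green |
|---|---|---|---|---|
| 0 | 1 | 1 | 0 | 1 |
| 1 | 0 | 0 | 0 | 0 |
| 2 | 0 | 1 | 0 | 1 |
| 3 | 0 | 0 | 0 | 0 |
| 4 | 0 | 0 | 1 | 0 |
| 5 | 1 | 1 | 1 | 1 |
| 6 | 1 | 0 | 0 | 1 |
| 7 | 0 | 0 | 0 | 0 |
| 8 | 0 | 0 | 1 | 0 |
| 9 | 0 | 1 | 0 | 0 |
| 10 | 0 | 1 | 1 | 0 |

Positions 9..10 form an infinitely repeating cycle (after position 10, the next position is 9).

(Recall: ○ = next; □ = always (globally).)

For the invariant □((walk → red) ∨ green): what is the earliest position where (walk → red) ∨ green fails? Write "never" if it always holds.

never

(walk → red) ∨ green holds at every position 0..10, and those are all the positions the trace ever visits, so the invariant □((walk → red) ∨ green) is never violated.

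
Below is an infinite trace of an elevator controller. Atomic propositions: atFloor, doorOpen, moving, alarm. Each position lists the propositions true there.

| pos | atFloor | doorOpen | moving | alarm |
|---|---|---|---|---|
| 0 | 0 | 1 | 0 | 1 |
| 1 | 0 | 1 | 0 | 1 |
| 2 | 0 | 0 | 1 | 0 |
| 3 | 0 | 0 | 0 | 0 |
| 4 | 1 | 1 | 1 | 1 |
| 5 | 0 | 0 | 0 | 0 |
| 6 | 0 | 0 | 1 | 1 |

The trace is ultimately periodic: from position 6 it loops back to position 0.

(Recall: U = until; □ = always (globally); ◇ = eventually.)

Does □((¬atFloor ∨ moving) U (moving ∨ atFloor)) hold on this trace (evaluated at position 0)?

(¬atFloor ∨ moving) U (moving ∨ atFloor) holds at every position 0..6, and those are all positions ever visited, so □((¬atFloor ∨ moving) U (moving ∨ atFloor)) holds.

Satisfied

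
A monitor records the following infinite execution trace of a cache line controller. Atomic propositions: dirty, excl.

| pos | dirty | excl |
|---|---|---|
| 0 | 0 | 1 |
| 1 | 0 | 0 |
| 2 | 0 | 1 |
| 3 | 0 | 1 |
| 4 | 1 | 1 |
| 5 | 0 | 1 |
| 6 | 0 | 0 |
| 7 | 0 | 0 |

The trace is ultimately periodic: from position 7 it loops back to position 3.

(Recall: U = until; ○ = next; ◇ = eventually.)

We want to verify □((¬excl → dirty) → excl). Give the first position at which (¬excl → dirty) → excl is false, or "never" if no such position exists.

(¬excl → dirty) → excl holds at every position 0..7, and those are all the positions the trace ever visits, so the invariant □((¬excl → dirty) → excl) is never violated.

never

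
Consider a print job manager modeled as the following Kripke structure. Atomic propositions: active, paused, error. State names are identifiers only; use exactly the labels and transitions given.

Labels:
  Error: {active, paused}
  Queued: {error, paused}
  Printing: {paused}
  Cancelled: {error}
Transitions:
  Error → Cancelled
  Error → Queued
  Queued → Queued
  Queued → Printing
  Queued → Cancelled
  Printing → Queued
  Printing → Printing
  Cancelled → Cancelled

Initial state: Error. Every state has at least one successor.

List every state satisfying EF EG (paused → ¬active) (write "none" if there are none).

States satisfying EG (paused → ¬active): {Queued, Printing, Cancelled}.
States satisfying EF EG (paused → ¬active): {Error, Queued, Printing, Cancelled}.

{Error, Queued, Printing, Cancelled}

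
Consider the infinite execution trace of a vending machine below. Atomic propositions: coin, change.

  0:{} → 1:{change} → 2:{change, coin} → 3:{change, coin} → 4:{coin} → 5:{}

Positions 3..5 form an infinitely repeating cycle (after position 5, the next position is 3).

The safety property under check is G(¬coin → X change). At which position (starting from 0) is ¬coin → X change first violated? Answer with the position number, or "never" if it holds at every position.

¬coin → X change holds at every position 0..5, and those are all the positions the trace ever visits, so the invariant G(¬coin → X change) is never violated.

never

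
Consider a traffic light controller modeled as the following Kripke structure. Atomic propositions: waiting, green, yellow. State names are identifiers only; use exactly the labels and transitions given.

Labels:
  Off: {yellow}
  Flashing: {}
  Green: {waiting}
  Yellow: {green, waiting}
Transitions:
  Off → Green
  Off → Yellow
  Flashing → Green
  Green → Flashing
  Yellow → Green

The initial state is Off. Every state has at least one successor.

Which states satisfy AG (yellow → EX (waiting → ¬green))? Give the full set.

States satisfying yellow → EX (waiting → ¬green): {Off, Flashing, Green, Yellow}.
States satisfying AG (yellow → EX (waiting → ¬green)): {Off, Flashing, Green, Yellow}.

{Off, Flashing, Green, Yellow}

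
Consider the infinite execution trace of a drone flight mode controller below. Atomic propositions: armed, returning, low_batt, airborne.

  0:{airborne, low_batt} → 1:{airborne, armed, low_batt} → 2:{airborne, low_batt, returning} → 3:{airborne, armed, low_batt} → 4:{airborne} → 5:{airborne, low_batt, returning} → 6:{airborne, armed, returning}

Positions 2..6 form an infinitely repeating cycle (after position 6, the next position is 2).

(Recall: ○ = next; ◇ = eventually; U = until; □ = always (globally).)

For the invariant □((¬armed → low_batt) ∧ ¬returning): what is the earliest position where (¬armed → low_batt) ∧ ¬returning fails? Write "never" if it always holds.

2

Check (¬armed → low_batt) ∧ ¬returning at each position in order: 0 ✓, 1 ✓.
At position 2 the labels are {airborne, low_batt, returning}, so (¬armed → low_batt) ∧ ¬returning is false there. This is the first violation.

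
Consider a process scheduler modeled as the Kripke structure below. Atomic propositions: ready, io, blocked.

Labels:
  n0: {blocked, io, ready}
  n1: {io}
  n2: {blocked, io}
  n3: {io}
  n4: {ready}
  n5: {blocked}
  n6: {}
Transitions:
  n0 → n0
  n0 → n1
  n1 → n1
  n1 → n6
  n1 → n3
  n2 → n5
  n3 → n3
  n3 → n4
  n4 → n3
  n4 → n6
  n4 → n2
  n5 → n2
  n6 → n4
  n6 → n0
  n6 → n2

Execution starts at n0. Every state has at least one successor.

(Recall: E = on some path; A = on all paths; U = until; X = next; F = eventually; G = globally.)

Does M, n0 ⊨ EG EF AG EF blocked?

Yes

States satisfying EF AG EF blocked: {n0, n1, n2, n3, n4, n5, n6}.
States satisfying EG EF AG EF blocked: {n0, n1, n2, n3, n4, n5, n6}.
n0 ∈ Sat(EG EF AG EF blocked).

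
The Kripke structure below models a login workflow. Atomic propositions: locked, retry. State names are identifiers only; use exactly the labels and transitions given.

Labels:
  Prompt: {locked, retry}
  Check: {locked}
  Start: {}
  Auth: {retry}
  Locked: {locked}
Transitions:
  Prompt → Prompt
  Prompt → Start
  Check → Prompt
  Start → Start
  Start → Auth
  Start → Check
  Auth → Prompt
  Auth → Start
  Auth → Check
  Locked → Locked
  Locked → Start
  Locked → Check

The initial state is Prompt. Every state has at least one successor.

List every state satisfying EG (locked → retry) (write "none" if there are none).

States satisfying locked → retry: {Prompt, Start, Auth}.
States satisfying EG (locked → retry): {Prompt, Start, Auth}.

{Prompt, Start, Auth}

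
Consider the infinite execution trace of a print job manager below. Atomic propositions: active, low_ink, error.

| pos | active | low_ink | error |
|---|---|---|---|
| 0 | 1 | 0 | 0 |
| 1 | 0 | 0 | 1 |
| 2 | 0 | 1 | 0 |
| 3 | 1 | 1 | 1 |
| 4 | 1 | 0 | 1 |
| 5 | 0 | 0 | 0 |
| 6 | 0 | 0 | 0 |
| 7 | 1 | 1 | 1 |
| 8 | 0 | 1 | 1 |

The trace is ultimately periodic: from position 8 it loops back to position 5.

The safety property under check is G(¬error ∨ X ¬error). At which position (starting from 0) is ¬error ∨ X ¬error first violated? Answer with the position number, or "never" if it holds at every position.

Check ¬error ∨ X ¬error at each position in order: 0 ✓, 1 ✓, 2 ✓.
At position 3 the labels are {active, error, low_ink} and the next position 4 has {active, error}, so ¬error ∨ X ¬error is false there. This is the first violation.

3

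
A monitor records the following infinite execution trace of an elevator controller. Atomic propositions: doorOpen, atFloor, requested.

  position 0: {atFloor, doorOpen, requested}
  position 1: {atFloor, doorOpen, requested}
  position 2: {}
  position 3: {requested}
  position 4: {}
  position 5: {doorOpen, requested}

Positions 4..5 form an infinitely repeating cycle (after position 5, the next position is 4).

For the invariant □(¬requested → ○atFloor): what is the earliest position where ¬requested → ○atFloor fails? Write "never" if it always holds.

2

Check ¬requested → ○atFloor at each position in order: 0 ✓, 1 ✓.
At position 2 the labels are {} and the next position 3 has {requested}, so ¬requested → ○atFloor is false there. This is the first violation.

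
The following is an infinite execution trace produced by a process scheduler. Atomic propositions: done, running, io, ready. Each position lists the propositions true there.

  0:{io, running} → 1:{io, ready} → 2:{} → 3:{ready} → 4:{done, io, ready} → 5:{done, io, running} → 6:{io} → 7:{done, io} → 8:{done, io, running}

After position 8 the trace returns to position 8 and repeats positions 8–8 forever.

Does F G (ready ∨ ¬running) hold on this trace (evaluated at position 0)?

Does not hold

G (ready ∨ ¬running) is false at every position 0..8, so it never becomes true and F G (ready ∨ ¬running) fails.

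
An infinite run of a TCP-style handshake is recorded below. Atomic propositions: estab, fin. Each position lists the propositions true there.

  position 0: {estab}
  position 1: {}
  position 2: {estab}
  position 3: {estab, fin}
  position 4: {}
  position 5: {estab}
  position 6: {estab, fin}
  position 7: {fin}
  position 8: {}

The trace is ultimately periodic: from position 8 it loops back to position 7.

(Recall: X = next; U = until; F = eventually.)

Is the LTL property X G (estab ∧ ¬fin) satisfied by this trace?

Violated

The position after 0 is 1; G (estab ∧ ¬fin) is false there.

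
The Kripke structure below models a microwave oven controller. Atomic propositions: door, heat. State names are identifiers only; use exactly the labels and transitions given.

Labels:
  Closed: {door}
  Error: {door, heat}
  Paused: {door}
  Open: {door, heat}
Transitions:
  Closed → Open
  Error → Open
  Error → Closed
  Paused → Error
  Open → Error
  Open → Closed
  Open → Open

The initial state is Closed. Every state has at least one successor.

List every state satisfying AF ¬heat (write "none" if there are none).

{Closed, Paused}

States satisfying ¬heat: {Closed, Paused}.
States satisfying AF ¬heat: {Closed, Paused}.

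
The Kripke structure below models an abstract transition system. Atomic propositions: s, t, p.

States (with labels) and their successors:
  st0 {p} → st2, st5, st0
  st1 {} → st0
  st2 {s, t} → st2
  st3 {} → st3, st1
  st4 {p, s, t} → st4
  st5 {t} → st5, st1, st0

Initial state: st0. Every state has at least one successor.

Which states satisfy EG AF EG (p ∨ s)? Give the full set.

States satisfying AF EG (p ∨ s): {st0, st1, st2, st4}.
States satisfying EG AF EG (p ∨ s): {st0, st1, st2, st4}.

{st0, st1, st2, st4}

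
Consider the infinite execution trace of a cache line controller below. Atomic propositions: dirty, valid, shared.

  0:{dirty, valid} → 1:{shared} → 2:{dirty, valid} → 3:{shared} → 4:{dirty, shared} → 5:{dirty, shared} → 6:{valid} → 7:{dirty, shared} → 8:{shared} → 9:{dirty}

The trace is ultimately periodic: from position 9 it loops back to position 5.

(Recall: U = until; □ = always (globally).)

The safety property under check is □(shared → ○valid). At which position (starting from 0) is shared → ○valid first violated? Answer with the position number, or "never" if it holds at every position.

3

Check shared → ○valid at each position in order: 0 ✓, 1 ✓, 2 ✓.
At position 3 the labels are {shared} and the next position 4 has {dirty, shared}, so shared → ○valid is false there. This is the first violation.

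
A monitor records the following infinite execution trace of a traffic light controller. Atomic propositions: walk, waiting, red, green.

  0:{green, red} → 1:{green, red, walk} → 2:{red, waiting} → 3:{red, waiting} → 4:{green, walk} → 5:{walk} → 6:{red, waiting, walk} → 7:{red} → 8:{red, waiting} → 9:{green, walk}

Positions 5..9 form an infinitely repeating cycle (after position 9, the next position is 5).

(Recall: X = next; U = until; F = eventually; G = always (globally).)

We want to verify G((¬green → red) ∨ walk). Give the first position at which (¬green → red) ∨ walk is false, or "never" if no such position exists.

never

(¬green → red) ∨ walk holds at every position 0..9, and those are all the positions the trace ever visits, so the invariant G((¬green → red) ∨ walk) is never violated.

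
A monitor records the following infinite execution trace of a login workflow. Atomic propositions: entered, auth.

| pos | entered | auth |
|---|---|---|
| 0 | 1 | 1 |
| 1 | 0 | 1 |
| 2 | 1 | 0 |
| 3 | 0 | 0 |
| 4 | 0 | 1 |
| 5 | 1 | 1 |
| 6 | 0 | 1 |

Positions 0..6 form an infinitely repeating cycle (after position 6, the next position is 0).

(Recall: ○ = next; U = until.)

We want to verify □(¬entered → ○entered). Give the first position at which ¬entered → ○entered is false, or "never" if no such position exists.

3

Check ¬entered → ○entered at each position in order: 0 ✓, 1 ✓, 2 ✓.
At position 3 the labels are {} and the next position 4 has {auth}, so ¬entered → ○entered is false there. This is the first violation.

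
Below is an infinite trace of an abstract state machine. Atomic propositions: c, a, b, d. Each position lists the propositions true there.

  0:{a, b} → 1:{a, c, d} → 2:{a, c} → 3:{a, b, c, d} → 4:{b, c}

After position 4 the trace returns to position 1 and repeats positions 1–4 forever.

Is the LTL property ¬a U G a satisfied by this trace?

Walking from position 0: at position 0, G a has not yet held and ¬a fails, so ¬a U G a is false.

No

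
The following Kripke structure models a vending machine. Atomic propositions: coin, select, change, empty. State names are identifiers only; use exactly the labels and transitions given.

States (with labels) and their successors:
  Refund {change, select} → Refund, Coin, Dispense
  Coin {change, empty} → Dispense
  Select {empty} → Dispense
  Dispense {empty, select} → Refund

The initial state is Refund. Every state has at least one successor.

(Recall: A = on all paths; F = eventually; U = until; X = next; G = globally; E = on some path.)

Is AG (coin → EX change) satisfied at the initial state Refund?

States satisfying coin → EX change: {Refund, Coin, Select, Dispense}.
States satisfying AG (coin → EX change): {Refund, Coin, Select, Dispense}.
Every state reachable from Refund satisfies coin → EX change.
Refund ∈ Sat(AG (coin → EX change)).

Yes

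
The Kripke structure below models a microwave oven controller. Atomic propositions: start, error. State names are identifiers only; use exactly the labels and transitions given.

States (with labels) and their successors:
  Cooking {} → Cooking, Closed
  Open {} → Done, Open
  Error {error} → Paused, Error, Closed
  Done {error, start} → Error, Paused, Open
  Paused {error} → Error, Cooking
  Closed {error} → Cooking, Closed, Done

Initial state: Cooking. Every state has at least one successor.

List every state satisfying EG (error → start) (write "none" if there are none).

States satisfying error → start: {Cooking, Open, Done}.
States satisfying EG (error → start): {Cooking, Open, Done}.

{Cooking, Open, Done}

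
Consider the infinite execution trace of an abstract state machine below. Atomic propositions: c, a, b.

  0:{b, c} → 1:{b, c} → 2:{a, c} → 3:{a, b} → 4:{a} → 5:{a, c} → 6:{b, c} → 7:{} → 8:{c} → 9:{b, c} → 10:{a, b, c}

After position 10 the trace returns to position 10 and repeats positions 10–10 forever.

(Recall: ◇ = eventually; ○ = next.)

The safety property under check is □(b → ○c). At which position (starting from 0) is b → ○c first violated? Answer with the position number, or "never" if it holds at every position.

3

Check b → ○c at each position in order: 0 ✓, 1 ✓, 2 ✓.
At position 3 the labels are {a, b} and the next position 4 has {a}, so b → ○c is false there. This is the first violation.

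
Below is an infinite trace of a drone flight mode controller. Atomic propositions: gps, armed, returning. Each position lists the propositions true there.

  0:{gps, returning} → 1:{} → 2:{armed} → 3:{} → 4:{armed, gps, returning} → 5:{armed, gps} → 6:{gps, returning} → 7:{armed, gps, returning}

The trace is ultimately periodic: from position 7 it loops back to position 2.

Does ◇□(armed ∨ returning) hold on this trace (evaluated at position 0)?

Violated

□(armed ∨ returning) is false at every position 0..7, so it never becomes true and ◇□(armed ∨ returning) fails.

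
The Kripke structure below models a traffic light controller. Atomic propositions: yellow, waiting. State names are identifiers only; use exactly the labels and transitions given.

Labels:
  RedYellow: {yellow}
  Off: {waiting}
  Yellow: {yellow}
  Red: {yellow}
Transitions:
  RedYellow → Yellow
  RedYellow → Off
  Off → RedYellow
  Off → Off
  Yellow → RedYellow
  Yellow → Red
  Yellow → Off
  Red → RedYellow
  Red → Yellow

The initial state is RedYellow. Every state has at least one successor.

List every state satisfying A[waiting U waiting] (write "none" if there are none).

{Off}

States satisfying waiting: {Off}.
States satisfying A[waiting U waiting]: {Off}.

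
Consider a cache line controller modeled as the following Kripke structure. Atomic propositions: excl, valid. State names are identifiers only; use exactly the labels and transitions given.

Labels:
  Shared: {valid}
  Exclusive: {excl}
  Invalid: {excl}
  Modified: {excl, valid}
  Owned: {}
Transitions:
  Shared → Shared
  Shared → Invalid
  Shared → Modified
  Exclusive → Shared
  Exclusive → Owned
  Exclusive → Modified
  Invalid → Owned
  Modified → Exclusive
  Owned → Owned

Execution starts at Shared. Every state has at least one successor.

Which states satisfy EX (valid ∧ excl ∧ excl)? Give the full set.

{Shared, Exclusive}

States satisfying valid ∧ excl ∧ excl: {Modified}.
States satisfying EX (valid ∧ excl ∧ excl): {Shared, Exclusive}.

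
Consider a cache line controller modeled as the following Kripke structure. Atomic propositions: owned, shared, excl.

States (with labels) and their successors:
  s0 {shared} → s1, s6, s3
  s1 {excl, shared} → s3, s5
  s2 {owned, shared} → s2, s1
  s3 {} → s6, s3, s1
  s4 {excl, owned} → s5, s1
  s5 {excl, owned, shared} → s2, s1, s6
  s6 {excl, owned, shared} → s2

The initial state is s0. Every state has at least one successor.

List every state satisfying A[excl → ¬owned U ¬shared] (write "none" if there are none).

States satisfying excl → ¬owned: {s0, s1, s2, s3}.
States satisfying ¬shared: {s3, s4}.
States satisfying A[excl → ¬owned U ¬shared]: {s3, s4}.

{s3, s4}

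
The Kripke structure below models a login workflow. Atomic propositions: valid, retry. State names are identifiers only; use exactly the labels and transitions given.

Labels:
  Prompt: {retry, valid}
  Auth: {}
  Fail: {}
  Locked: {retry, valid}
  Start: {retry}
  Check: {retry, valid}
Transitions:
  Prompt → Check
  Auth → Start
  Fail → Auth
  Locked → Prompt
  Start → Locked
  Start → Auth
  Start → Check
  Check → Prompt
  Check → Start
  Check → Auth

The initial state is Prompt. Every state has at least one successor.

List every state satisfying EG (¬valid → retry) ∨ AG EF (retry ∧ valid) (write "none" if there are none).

States satisfying ¬valid → retry: {Prompt, Locked, Start, Check}.
States satisfying EG (¬valid → retry): {Prompt, Locked, Start, Check}.
States satisfying EF (retry ∧ valid): {Prompt, Auth, Fail, Locked, Start, Check}.
States satisfying AG EF (retry ∧ valid): {Prompt, Auth, Fail, Locked, Start, Check}.
States satisfying EG (¬valid → retry) ∨ AG EF (retry ∧ valid): {Prompt, Auth, Fail, Locked, Start, Check}.

{Prompt, Auth, Fail, Locked, Start, Check}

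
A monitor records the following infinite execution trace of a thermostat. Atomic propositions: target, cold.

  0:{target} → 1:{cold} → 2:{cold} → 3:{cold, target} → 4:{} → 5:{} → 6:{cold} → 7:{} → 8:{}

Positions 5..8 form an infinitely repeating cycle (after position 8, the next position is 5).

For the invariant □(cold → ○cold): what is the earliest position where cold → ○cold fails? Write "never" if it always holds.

3

Check cold → ○cold at each position in order: 0 ✓, 1 ✓, 2 ✓.
At position 3 the labels are {cold, target} and the next position 4 has {}, so cold → ○cold is false there. This is the first violation.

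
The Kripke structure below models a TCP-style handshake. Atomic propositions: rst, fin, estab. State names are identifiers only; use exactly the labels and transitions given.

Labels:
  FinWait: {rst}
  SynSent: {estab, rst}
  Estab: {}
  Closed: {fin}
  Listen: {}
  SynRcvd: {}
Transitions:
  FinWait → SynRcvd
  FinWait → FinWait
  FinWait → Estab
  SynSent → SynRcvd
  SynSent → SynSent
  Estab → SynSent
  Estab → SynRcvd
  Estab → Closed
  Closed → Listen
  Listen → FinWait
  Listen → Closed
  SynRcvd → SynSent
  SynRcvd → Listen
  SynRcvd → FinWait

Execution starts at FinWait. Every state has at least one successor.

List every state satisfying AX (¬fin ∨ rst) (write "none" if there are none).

States satisfying ¬fin ∨ rst: {FinWait, SynSent, Estab, Listen, SynRcvd}.
States satisfying AX (¬fin ∨ rst): {FinWait, SynSent, Closed, SynRcvd}.

{FinWait, SynSent, Closed, SynRcvd}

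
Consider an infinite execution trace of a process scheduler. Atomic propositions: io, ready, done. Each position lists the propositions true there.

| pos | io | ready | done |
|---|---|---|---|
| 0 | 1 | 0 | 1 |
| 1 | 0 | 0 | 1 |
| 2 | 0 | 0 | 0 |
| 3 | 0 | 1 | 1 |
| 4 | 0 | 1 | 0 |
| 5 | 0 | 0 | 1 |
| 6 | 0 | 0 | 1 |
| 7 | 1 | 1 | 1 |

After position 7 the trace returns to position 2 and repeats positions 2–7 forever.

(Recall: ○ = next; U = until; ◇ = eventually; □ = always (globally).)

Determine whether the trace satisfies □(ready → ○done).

No

ready → ○done must hold at every position from 0 onward. It fails at position 3, so □(ready → ○done) is false.
Positions where ready holds: 3, 4, 7.
Check ○done at each: 3→fails, 4→ok, 7→fails.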